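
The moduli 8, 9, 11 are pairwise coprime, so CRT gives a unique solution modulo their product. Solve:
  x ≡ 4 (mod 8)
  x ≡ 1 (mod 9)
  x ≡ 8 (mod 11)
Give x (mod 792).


Moduli 8, 9, 11 are pairwise coprime; by CRT there is a unique solution modulo M = 8 · 9 · 11 = 792.
Solve pairwise, accumulating the modulus:
  Start with x ≡ 4 (mod 8).
  Combine with x ≡ 1 (mod 9): since gcd(8, 9) = 1, we get a unique residue mod 72.
    Write x = 4 + 8·t and substitute into x ≡ 1 (mod 9): 8·t ≡ 1 − 4 = -3 (mod 9).
    Reduce coefficients mod 9: 8·t ≡ 6 (mod 9).
    The inverse of 8 mod 9 is 8 (since 8·8 = 64 = 7·9 + 1), so t ≡ 8·6 = 48 ≡ 3 (mod 9).
    Then x = 4 + 8·3 = 28, valid modulo lcm(8, 9) = 72: x ≡ 28 (mod 72).
  Combine with x ≡ 8 (mod 11): since gcd(72, 11) = 1, we get a unique residue mod 792.
    Write x = 28 + 72·t and substitute into x ≡ 8 (mod 11): 72·t ≡ 8 − 28 = -20 (mod 11).
    Reduce coefficients mod 11: 6·t ≡ 2 (mod 11).
    The inverse of 6 mod 11 is 2 (since 6·2 = 12 = 1·11 + 1), so t ≡ 2·2 = 4 ≡ 4 (mod 11).
    Then x = 28 + 72·4 = 316, valid modulo lcm(72, 11) = 792: x ≡ 316 (mod 792).
Verify: 316 mod 8 = 4 ✓, 316 mod 9 = 1 ✓, 316 mod 11 = 8 ✓.

x ≡ 316 (mod 792).


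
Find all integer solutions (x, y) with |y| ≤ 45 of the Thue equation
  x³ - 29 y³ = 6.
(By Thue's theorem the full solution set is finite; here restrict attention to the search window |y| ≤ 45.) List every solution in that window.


The equation is x³ - 29y³ = 6. For fixed y, x³ = 29·y³ + 6, so a solution requires the RHS to be a perfect cube.
Strategy: iterate y from -45 to 45, compute RHS = 29·y³ + 6, and check whether it is a (positive or negative) perfect cube.
Check small values of y:
  y = 0: RHS = 6 is not a perfect cube.
  y = 1: RHS = 35 is not a perfect cube.
  y = -1: RHS = -23 is not a perfect cube.
  y = 2: RHS = 238 is not a perfect cube.
  y = -2: RHS = -226 is not a perfect cube.
  y = 3: RHS = 789 is not a perfect cube.
  y = -3: RHS = -777 is not a perfect cube.
Continuing the search up to |y| = 45 finds no solutions either.
No (x, y) in the scanned range satisfies the equation.

No integer solutions with |y| ≤ 45.


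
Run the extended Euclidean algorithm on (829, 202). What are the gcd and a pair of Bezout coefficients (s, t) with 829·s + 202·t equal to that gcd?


Euclidean algorithm on (829, 202) — divide until remainder is 0:
  829 = 4 · 202 + 21
  202 = 9 · 21 + 13
  21 = 1 · 13 + 8
  13 = 1 · 8 + 5
  8 = 1 · 5 + 3
  5 = 1 · 3 + 2
  3 = 1 · 2 + 1
  2 = 2 · 1 + 0
gcd(829, 202) = 1.
Track Bezout coefficients alongside the remainders: start with r₀ = 829 = a·1 + b·0 (s = 1, t = 0) and r₁ = 202 = a·0 + b·1 (s = 0, t = 1); each new remainder r_{k+1} = r_{k-1} − q_k·r_k inherits s_{k+1} = s_{k-1} − q_k·s_k, t_{k+1} = t_{k-1} − q_k·t_k, so r_k = a·s_k + b·t_k at every step:
  q = 4: r = 21, s = 1 − 4·0 = 1, t = 0 − 4·1 = -4  (check: 829·1 + 202·(-4) = 21)
  q = 9: r = 13, s = 0 − 9·1 = -9, t = 1 − 9·(-4) = 37  (check: 829·(-9) + 202·37 = 13)
  q = 1: r = 8, s = 1 − 1·(-9) = 10, t = -4 − 1·37 = -41  (check: 829·10 + 202·(-41) = 8)
  q = 1: r = 5, s = -9 − 1·10 = -19, t = 37 − 1·(-41) = 78  (check: 829·(-19) + 202·78 = 5)
  q = 1: r = 3, s = 10 − 1·(-19) = 29, t = -41 − 1·78 = -119  (check: 829·29 + 202·(-119) = 3)
  q = 1: r = 2, s = -19 − 1·29 = -48, t = 78 − 1·(-119) = 197  (check: 829·(-48) + 202·197 = 2)
  q = 1: r = 1, s = 29 − 1·(-48) = 77, t = -119 − 1·197 = -316  (check: 829·77 + 202·(-316) = 1)
The row with r = 1 (the gcd) gives the Bezout coefficients s = 77, t = -316.
Result: 829 · (77) + 202 · (-316) = 1.

gcd(829, 202) = 1; s = 77, t = -316 (check: 829·77 + 202·(-316) = 1).


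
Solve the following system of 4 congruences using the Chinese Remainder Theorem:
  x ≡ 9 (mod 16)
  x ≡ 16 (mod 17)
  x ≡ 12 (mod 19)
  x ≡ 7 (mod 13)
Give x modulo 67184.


Product of moduli M = 16 · 17 · 19 · 13 = 67184.
Merge one congruence at a time:
  Start: x ≡ 9 (mod 16).
  Combine with x ≡ 16 (mod 17); new modulus lcm = 272.
    Write x = 9 + 16·t and substitute into x ≡ 16 (mod 17): 16·t ≡ 16 − 9 = 7 (mod 17).
    The inverse of 16 mod 17 is 16 (since 16·16 = 256 = 15·17 + 1), so t ≡ 16·7 = 112 ≡ 10 (mod 17).
    Then x = 9 + 16·10 = 169, valid modulo lcm(16, 17) = 272: x ≡ 169 (mod 272).
  Combine with x ≡ 12 (mod 19); new modulus lcm = 5168.
    Write x = 169 + 272·t and substitute into x ≡ 12 (mod 19): 272·t ≡ 12 − 169 = -157 (mod 19).
    Reduce coefficients mod 19: 6·t ≡ 14 (mod 19).
    The inverse of 6 mod 19 is 16 (since 6·16 = 96 = 5·19 + 1), so t ≡ 16·14 = 224 ≡ 15 (mod 19).
    Then x = 169 + 272·15 = 4249, valid modulo lcm(272, 19) = 5168: x ≡ 4249 (mod 5168).
  Combine with x ≡ 7 (mod 13); new modulus lcm = 67184.
    Write x = 4249 + 5168·t and substitute into x ≡ 7 (mod 13): 5168·t ≡ 7 − 4249 = -4242 (mod 13).
    Reduce coefficients mod 13: 7·t ≡ 9 (mod 13).
    The inverse of 7 mod 13 is 2 (since 7·2 = 14 = 1·13 + 1), so t ≡ 2·9 = 18 ≡ 5 (mod 13).
    Then x = 4249 + 5168·5 = 30089, valid modulo lcm(5168, 13) = 67184: x ≡ 30089 (mod 67184).
Verify against each original: 30089 mod 16 = 9, 30089 mod 17 = 16, 30089 mod 19 = 12, 30089 mod 13 = 7.

x ≡ 30089 (mod 67184).


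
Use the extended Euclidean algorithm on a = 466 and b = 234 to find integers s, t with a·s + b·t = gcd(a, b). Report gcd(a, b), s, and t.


Euclidean algorithm on (466, 234) — divide until remainder is 0:
  466 = 1 · 234 + 232
  234 = 1 · 232 + 2
  232 = 116 · 2 + 0
gcd(466, 234) = 2.
Track Bezout coefficients alongside the remainders: start with r₀ = 466 = a·1 + b·0 (s = 1, t = 0) and r₁ = 234 = a·0 + b·1 (s = 0, t = 1); each new remainder r_{k+1} = r_{k-1} − q_k·r_k inherits s_{k+1} = s_{k-1} − q_k·s_k, t_{k+1} = t_{k-1} − q_k·t_k, so r_k = a·s_k + b·t_k at every step:
  q = 1: r = 232, s = 1 − 1·0 = 1, t = 0 − 1·1 = -1  (check: 466·1 + 234·(-1) = 232)
  q = 1: r = 2, s = 0 − 1·1 = -1, t = 1 − 1·(-1) = 2  (check: 466·(-1) + 234·2 = 2)
The row with r = 2 (the gcd) gives the Bezout coefficients s = -1, t = 2.
Result: 466 · (-1) + 234 · (2) = 2.

gcd(466, 234) = 2; s = -1, t = 2 (check: 466·(-1) + 234·2 = 2).


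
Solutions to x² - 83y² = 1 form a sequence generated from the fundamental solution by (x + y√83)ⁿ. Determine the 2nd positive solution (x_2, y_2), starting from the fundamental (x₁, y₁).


Step 1: Find the fundamental solution (x₁, y₁) of x² - 83y² = 1.
  Expand √83 as a continued fraction. a₀ = ⌊√83⌋ = 9; iterate m_{k+1} = d_k·a_k − m_k, d_{k+1} = (83 − m_{k+1}²)/d_k, a_{k+1} = ⌊(a₀ + m_{k+1})/d_{k+1}⌋ (starting m₀ = 0, d₀ = 1), with convergents p_k = a_k·p_{k-1} + p_{k-2}, q_k = a_k·q_{k-1} + q_{k-2} (p₋₁ = 1, q₋₁ = 0):
  k = 0: a₀ = 9; p₀/q₀ = 9/1; p₀² − 83·q₀² = 81 − 83 = -2.
  k = 1: m = 9, d = 2, a = ⌊(9 + 9)/2⌋ = 9; p/q = (9·9 + 1)/(9·1 + 0) = 82/9; p² − 83·q² = 6724 − 6723 = 1.
  The first convergent with p² − 83·q² = 1 gives the fundamental solution (x₁, y₁) = (82, 9).
Step 2: Apply the recurrence (x_{n+1}, y_{n+1}) = (x₁x_n + 83y₁y_n, x₁y_n + y₁x_n) repeatedly.
  From (x_1, y_1) = (82, 9): x_2 = 82·82 + 83·9·9 = 13447; y_2 = 82·9 + 9·82 = 1476.
Step 3: Verify x_2² - 83·y_2² = 180821809 - 180821808 = 1 (should be 1). ✓

(x_1, y_1) = (82, 9); (x_2, y_2) = (13447, 1476).


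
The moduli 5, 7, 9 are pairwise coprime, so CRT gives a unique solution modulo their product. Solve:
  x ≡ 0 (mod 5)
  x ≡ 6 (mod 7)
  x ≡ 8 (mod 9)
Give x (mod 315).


Moduli 5, 7, 9 are pairwise coprime; by CRT there is a unique solution modulo M = 5 · 7 · 9 = 315.
Solve pairwise, accumulating the modulus:
  Start with x ≡ 0 (mod 5).
  Combine with x ≡ 6 (mod 7): since gcd(5, 7) = 1, we get a unique residue mod 35.
    Write x = 0 + 5·t and substitute into x ≡ 6 (mod 7): 5·t ≡ 6 − 0 = 6 (mod 7).
    The inverse of 5 mod 7 is 3 (since 5·3 = 15 = 2·7 + 1), so t ≡ 3·6 = 18 ≡ 4 (mod 7).
    Then x = 0 + 5·4 = 20, valid modulo lcm(5, 7) = 35: x ≡ 20 (mod 35).
  Combine with x ≡ 8 (mod 9): since gcd(35, 9) = 1, we get a unique residue mod 315.
    Write x = 20 + 35·t and substitute into x ≡ 8 (mod 9): 35·t ≡ 8 − 20 = -12 (mod 9).
    Reduce coefficients mod 9: 8·t ≡ 6 (mod 9).
    The inverse of 8 mod 9 is 8 (since 8·8 = 64 = 7·9 + 1), so t ≡ 8·6 = 48 ≡ 3 (mod 9).
    Then x = 20 + 35·3 = 125, valid modulo lcm(35, 9) = 315: x ≡ 125 (mod 315).
Verify: 125 mod 5 = 0 ✓, 125 mod 7 = 6 ✓, 125 mod 9 = 8 ✓.

x ≡ 125 (mod 315).


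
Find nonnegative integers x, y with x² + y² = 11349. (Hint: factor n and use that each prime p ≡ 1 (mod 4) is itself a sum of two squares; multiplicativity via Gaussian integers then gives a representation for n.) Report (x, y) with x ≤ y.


Step 1: Factor n = 11349 = 3^2 · 13 · 97.
Step 2: Check the mod-4 condition on each prime factor: 3 ≡ 3 (mod 4), exponent 2 (must be even); 13 ≡ 1 (mod 4), exponent 1; 97 ≡ 1 (mod 4), exponent 1.
All primes ≡ 3 (mod 4) appear to even exponent (or don't appear), so by the two-squares theorem n IS expressible as a sum of two squares.
Step 3: Build a representation. Group n = k² · m with k = 3 and m = 13 · 97 = 1261 (a product of primes ≡ 1 (mod 4)); a representation of m scales to one of n via (k·x)² + (k·y)² = k²(x² + y²). Each prime p ≡ 1 (mod 4) is itself a sum of two squares; find a² by testing p − a² for a perfect square:
  13: 13 − 1² = 12, 13 − 2² = 9 = 3² ⇒ 13 = 2² + 3².
  97: 97 − 1² = 96, 97 − 2² = 93, 97 − 3² = 88, 97 − 4² = 81 = 9² ⇒ 97 = 4² + 9².
  Combine using the Brahmagupta–Fibonacci identity (a² + b²)(c² + d²) = (ac − bd)² + (ad + bc)² = (ac + bd)² + (ad − bc)²:
  13 · 97 = 1261: from (2² + 3²)(4² + 9²), take (2·4 − 3·9, 2·9 + 3·4) = (8 − 27, 18 + 12) = (-19, 30); dropping signs (only squares matter) gives (19, 30); check 19² + 30² = 361 + 900 = 1261 ✓.
  Scale by k = 3: (3·19, 3·30) = (57, 90).
Step 4: Order so x ≤ y and verify: 57² + 90² = 3249 + 8100 = 11349 = n. ✓

n = 11349 = 57² + 90² (one valid representation with x ≤ y).


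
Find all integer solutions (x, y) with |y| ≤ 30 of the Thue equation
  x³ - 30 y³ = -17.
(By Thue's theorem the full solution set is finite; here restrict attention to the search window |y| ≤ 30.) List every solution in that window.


The equation is x³ - 30y³ = -17. For fixed y, x³ = 30·y³ − 17, so a solution requires the RHS to be a perfect cube.
Strategy: iterate y from -30 to 30, compute RHS = 30·y³ − 17, and check whether it is a (positive or negative) perfect cube.
Check small values of y:
  y = 0: RHS = -17 is not a perfect cube.
  y = 1: RHS = 13 is not a perfect cube.
  y = -1: RHS = -47 is not a perfect cube.
  y = 2: RHS = 223 is not a perfect cube.
  y = -2: RHS = -257 is not a perfect cube.
  y = 3: RHS = 793 is not a perfect cube.
  y = -3: RHS = -827 is not a perfect cube.
Continuing the search up to |y| = 30 finds no solutions either.
No (x, y) in the scanned range satisfies the equation.

No integer solutions with |y| ≤ 30.


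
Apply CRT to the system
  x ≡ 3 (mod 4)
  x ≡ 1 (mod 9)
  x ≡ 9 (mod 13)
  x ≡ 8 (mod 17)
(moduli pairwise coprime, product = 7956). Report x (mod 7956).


Product of moduli M = 4 · 9 · 13 · 17 = 7956.
Merge one congruence at a time:
  Start: x ≡ 3 (mod 4).
  Combine with x ≡ 1 (mod 9); new modulus lcm = 36.
    Write x = 3 + 4·t and substitute into x ≡ 1 (mod 9): 4·t ≡ 1 − 3 = -2 (mod 9).
    Reduce coefficients mod 9: 4·t ≡ 7 (mod 9).
    The inverse of 4 mod 9 is 7 (since 4·7 = 28 = 3·9 + 1), so t ≡ 7·7 = 49 ≡ 4 (mod 9).
    Then x = 3 + 4·4 = 19, valid modulo lcm(4, 9) = 36: x ≡ 19 (mod 36).
  Combine with x ≡ 9 (mod 13); new modulus lcm = 468.
    Write x = 19 + 36·t and substitute into x ≡ 9 (mod 13): 36·t ≡ 9 − 19 = -10 (mod 13).
    Reduce coefficients mod 13: 10·t ≡ 3 (mod 13).
    The inverse of 10 mod 13 is 4 (since 10·4 = 40 = 3·13 + 1), so t ≡ 4·3 = 12 ≡ 12 (mod 13).
    Then x = 19 + 36·12 = 451, valid modulo lcm(36, 13) = 468: x ≡ 451 (mod 468).
  Combine with x ≡ 8 (mod 17); new modulus lcm = 7956.
    Write x = 451 + 468·t and substitute into x ≡ 8 (mod 17): 468·t ≡ 8 − 451 = -443 (mod 17).
    Reduce coefficients mod 17: 9·t ≡ 16 (mod 17).
    The inverse of 9 mod 17 is 2 (since 9·2 = 18 = 1·17 + 1), so t ≡ 2·16 = 32 ≡ 15 (mod 17).
    Then x = 451 + 468·15 = 7471, valid modulo lcm(468, 17) = 7956: x ≡ 7471 (mod 7956).
Verify against each original: 7471 mod 4 = 3, 7471 mod 9 = 1, 7471 mod 13 = 9, 7471 mod 17 = 8.

x ≡ 7471 (mod 7956).


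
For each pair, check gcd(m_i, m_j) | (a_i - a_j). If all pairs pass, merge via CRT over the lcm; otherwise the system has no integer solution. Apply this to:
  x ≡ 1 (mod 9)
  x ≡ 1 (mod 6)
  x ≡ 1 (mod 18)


Moduli 9, 6, 18 are not pairwise coprime, so CRT works modulo lcm(m_i) when all pairwise compatibility conditions hold.
Pairwise compatibility: gcd(m_i, m_j) must divide a_i - a_j for every pair.
Merge one congruence at a time:
  Start: x ≡ 1 (mod 9).
  Combine with x ≡ 1 (mod 6): gcd(9, 6) = 3; 1 - 1 = 0, which IS divisible by 3, so compatible.
    Write x = 1 + 9·t and substitute into x ≡ 1 (mod 6): 9·t ≡ 1 − 1 = 0 (mod 6).
    Divide the congruence (and modulus) by g = 3: 3·t ≡ 0 (mod 2).
    Reduce coefficients mod 2: 1·t ≡ 0 (mod 2).
    So t ≡ 0 (mod 2).
    Then x = 1 + 9·0 = 1, valid modulo lcm(9, 6) = 18: x ≡ 1 (mod 18).
  Combine with x ≡ 1 (mod 18): gcd(18, 18) = 18; 1 - 1 = 0, which IS divisible by 18, so compatible.
    Write x = 1 + 18·t and substitute into x ≡ 1 (mod 18): 18·t ≡ 1 − 1 = 0 (mod 18).
    Divide the congruence (and modulus) by g = 18: 1·t ≡ 0 (mod 1).
    Modulo 1 every t works; take t = 0.
    Then x = 1 + 18·0 = 1, valid modulo lcm(18, 18) = 18: x ≡ 1 (mod 18).
Verify: 1 mod 9 = 1, 1 mod 6 = 1, 1 mod 18 = 1.

x ≡ 1 (mod 18).


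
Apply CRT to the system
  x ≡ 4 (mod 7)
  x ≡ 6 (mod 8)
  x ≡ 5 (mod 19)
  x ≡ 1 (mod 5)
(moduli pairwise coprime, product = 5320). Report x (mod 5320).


Product of moduli M = 7 · 8 · 19 · 5 = 5320.
Merge one congruence at a time:
  Start: x ≡ 4 (mod 7).
  Combine with x ≡ 6 (mod 8); new modulus lcm = 56.
    Write x = 4 + 7·t and substitute into x ≡ 6 (mod 8): 7·t ≡ 6 − 4 = 2 (mod 8).
    The inverse of 7 mod 8 is 7 (since 7·7 = 49 = 6·8 + 1), so t ≡ 7·2 = 14 ≡ 6 (mod 8).
    Then x = 4 + 7·6 = 46, valid modulo lcm(7, 8) = 56: x ≡ 46 (mod 56).
  Combine with x ≡ 5 (mod 19); new modulus lcm = 1064.
    Write x = 46 + 56·t and substitute into x ≡ 5 (mod 19): 56·t ≡ 5 − 46 = -41 (mod 19).
    Reduce coefficients mod 19: 18·t ≡ 16 (mod 19).
    The inverse of 18 mod 19 is 18 (since 18·18 = 324 = 17·19 + 1), so t ≡ 18·16 = 288 ≡ 3 (mod 19).
    Then x = 46 + 56·3 = 214, valid modulo lcm(56, 19) = 1064: x ≡ 214 (mod 1064).
  Combine with x ≡ 1 (mod 5); new modulus lcm = 5320.
    Write x = 214 + 1064·t and substitute into x ≡ 1 (mod 5): 1064·t ≡ 1 − 214 = -213 (mod 5).
    Reduce coefficients mod 5: 4·t ≡ 2 (mod 5).
    The inverse of 4 mod 5 is 4 (since 4·4 = 16 = 3·5 + 1), so t ≡ 4·2 = 8 ≡ 3 (mod 5).
    Then x = 214 + 1064·3 = 3406, valid modulo lcm(1064, 5) = 5320: x ≡ 3406 (mod 5320).
Verify against each original: 3406 mod 7 = 4, 3406 mod 8 = 6, 3406 mod 19 = 5, 3406 mod 5 = 1.

x ≡ 3406 (mod 5320).


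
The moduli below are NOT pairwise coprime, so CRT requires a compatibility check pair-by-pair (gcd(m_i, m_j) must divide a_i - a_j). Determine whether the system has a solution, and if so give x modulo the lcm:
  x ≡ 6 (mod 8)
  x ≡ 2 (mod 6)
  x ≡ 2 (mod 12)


Moduli 8, 6, 12 are not pairwise coprime, so CRT works modulo lcm(m_i) when all pairwise compatibility conditions hold.
Pairwise compatibility: gcd(m_i, m_j) must divide a_i - a_j for every pair.
Merge one congruence at a time:
  Start: x ≡ 6 (mod 8).
  Combine with x ≡ 2 (mod 6): gcd(8, 6) = 2; 2 - 6 = -4, which IS divisible by 2, so compatible.
    Write x = 6 + 8·t and substitute into x ≡ 2 (mod 6): 8·t ≡ 2 − 6 = -4 (mod 6).
    Divide the congruence (and modulus) by g = 2: 4·t ≡ -2 (mod 3).
    Reduce coefficients mod 3: 1·t ≡ 1 (mod 3).
    So t ≡ 1 (mod 3).
    Then x = 6 + 8·1 = 14, valid modulo lcm(8, 6) = 24: x ≡ 14 (mod 24).
  Combine with x ≡ 2 (mod 12): gcd(24, 12) = 12; 2 - 14 = -12, which IS divisible by 12, so compatible.
    Write x = 14 + 24·t and substitute into x ≡ 2 (mod 12): 24·t ≡ 2 − 14 = -12 (mod 12).
    Divide the congruence (and modulus) by g = 12: 2·t ≡ -1 (mod 1).
    Modulo 1 every t works; take t = 0.
    Then x = 14 + 24·0 = 14, valid modulo lcm(24, 12) = 24: x ≡ 14 (mod 24).
Verify: 14 mod 8 = 6, 14 mod 6 = 2, 14 mod 12 = 2.

x ≡ 14 (mod 24).


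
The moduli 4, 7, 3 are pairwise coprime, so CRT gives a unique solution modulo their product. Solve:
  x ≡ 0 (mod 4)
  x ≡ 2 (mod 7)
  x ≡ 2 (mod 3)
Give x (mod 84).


Moduli 4, 7, 3 are pairwise coprime; by CRT there is a unique solution modulo M = 4 · 7 · 3 = 84.
Solve pairwise, accumulating the modulus:
  Start with x ≡ 0 (mod 4).
  Combine with x ≡ 2 (mod 7): since gcd(4, 7) = 1, we get a unique residue mod 28.
    Write x = 0 + 4·t and substitute into x ≡ 2 (mod 7): 4·t ≡ 2 − 0 = 2 (mod 7).
    The inverse of 4 mod 7 is 2 (since 4·2 = 8 = 1·7 + 1), so t ≡ 2·2 = 4 ≡ 4 (mod 7).
    Then x = 0 + 4·4 = 16, valid modulo lcm(4, 7) = 28: x ≡ 16 (mod 28).
  Combine with x ≡ 2 (mod 3): since gcd(28, 3) = 1, we get a unique residue mod 84.
    Write x = 16 + 28·t and substitute into x ≡ 2 (mod 3): 28·t ≡ 2 − 16 = -14 (mod 3).
    Reduce coefficients mod 3: 1·t ≡ 1 (mod 3).
    So t ≡ 1 (mod 3).
    Then x = 16 + 28·1 = 44, valid modulo lcm(28, 3) = 84: x ≡ 44 (mod 84).
Verify: 44 mod 4 = 0 ✓, 44 mod 7 = 2 ✓, 44 mod 3 = 2 ✓.

x ≡ 44 (mod 84).


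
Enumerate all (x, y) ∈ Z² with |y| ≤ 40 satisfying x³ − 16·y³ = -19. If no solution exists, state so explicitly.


The equation is x³ - 16y³ = -19. For fixed y, x³ = 16·y³ − 19, so a solution requires the RHS to be a perfect cube.
Strategy: iterate y from -40 to 40, compute RHS = 16·y³ − 19, and check whether it is a (positive or negative) perfect cube.
Check small values of y:
  y = 0: RHS = -19 is not a perfect cube.
  y = 1: RHS = -3 is not a perfect cube.
  y = -1: RHS = -35 is not a perfect cube.
  y = 2: RHS = 109 is not a perfect cube.
  y = -2: RHS = -147 is not a perfect cube.
  y = 3: RHS = 413 is not a perfect cube.
  y = -3: RHS = -451 is not a perfect cube.
Continuing the search up to |y| = 40 finds no solutions either.
No (x, y) in the scanned range satisfies the equation.

No integer solutions with |y| ≤ 40.


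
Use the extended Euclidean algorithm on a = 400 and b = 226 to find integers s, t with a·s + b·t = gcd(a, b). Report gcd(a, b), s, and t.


Euclidean algorithm on (400, 226) — divide until remainder is 0:
  400 = 1 · 226 + 174
  226 = 1 · 174 + 52
  174 = 3 · 52 + 18
  52 = 2 · 18 + 16
  18 = 1 · 16 + 2
  16 = 8 · 2 + 0
gcd(400, 226) = 2.
Track Bezout coefficients alongside the remainders: start with r₀ = 400 = a·1 + b·0 (s = 1, t = 0) and r₁ = 226 = a·0 + b·1 (s = 0, t = 1); each new remainder r_{k+1} = r_{k-1} − q_k·r_k inherits s_{k+1} = s_{k-1} − q_k·s_k, t_{k+1} = t_{k-1} − q_k·t_k, so r_k = a·s_k + b·t_k at every step:
  q = 1: r = 174, s = 1 − 1·0 = 1, t = 0 − 1·1 = -1  (check: 400·1 + 226·(-1) = 174)
  q = 1: r = 52, s = 0 − 1·1 = -1, t = 1 − 1·(-1) = 2  (check: 400·(-1) + 226·2 = 52)
  q = 3: r = 18, s = 1 − 3·(-1) = 4, t = -1 − 3·2 = -7  (check: 400·4 + 226·(-7) = 18)
  q = 2: r = 16, s = -1 − 2·4 = -9, t = 2 − 2·(-7) = 16  (check: 400·(-9) + 226·16 = 16)
  q = 1: r = 2, s = 4 − 1·(-9) = 13, t = -7 − 1·16 = -23  (check: 400·13 + 226·(-23) = 2)
The row with r = 2 (the gcd) gives the Bezout coefficients s = 13, t = -23.
Result: 400 · (13) + 226 · (-23) = 2.

gcd(400, 226) = 2; s = 13, t = -23 (check: 400·13 + 226·(-23) = 2).


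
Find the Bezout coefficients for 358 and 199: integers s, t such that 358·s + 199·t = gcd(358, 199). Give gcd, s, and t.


Euclidean algorithm on (358, 199) — divide until remainder is 0:
  358 = 1 · 199 + 159
  199 = 1 · 159 + 40
  159 = 3 · 40 + 39
  40 = 1 · 39 + 1
  39 = 39 · 1 + 0
gcd(358, 199) = 1.
Track Bezout coefficients alongside the remainders: start with r₀ = 358 = a·1 + b·0 (s = 1, t = 0) and r₁ = 199 = a·0 + b·1 (s = 0, t = 1); each new remainder r_{k+1} = r_{k-1} − q_k·r_k inherits s_{k+1} = s_{k-1} − q_k·s_k, t_{k+1} = t_{k-1} − q_k·t_k, so r_k = a·s_k + b·t_k at every step:
  q = 1: r = 159, s = 1 − 1·0 = 1, t = 0 − 1·1 = -1  (check: 358·1 + 199·(-1) = 159)
  q = 1: r = 40, s = 0 − 1·1 = -1, t = 1 − 1·(-1) = 2  (check: 358·(-1) + 199·2 = 40)
  q = 3: r = 39, s = 1 − 3·(-1) = 4, t = -1 − 3·2 = -7  (check: 358·4 + 199·(-7) = 39)
  q = 1: r = 1, s = -1 − 1·4 = -5, t = 2 − 1·(-7) = 9  (check: 358·(-5) + 199·9 = 1)
The row with r = 1 (the gcd) gives the Bezout coefficients s = -5, t = 9.
Result: 358 · (-5) + 199 · (9) = 1.

gcd(358, 199) = 1; s = -5, t = 9 (check: 358·(-5) + 199·9 = 1).


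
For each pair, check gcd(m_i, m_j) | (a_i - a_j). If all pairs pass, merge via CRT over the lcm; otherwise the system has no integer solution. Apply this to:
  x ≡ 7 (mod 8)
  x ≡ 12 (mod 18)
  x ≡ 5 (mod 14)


Moduli 8, 18, 14 are not pairwise coprime, so CRT works modulo lcm(m_i) when all pairwise compatibility conditions hold.
Pairwise compatibility: gcd(m_i, m_j) must divide a_i - a_j for every pair.
Merge one congruence at a time:
  Start: x ≡ 7 (mod 8).
  Combine with x ≡ 12 (mod 18): gcd(8, 18) = 2, and 12 - 7 = 5 is NOT divisible by 2.
    ⇒ system is inconsistent (no integer solution).

No solution (the system is inconsistent).


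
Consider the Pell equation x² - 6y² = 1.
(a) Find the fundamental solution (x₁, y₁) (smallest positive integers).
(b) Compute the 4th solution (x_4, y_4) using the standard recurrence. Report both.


Step 1: Find the fundamental solution (x₁, y₁) of x² - 6y² = 1.
  Expand √6 as a continued fraction. a₀ = ⌊√6⌋ = 2; iterate m_{k+1} = d_k·a_k − m_k, d_{k+1} = (6 − m_{k+1}²)/d_k, a_{k+1} = ⌊(a₀ + m_{k+1})/d_{k+1}⌋ (starting m₀ = 0, d₀ = 1), with convergents p_k = a_k·p_{k-1} + p_{k-2}, q_k = a_k·q_{k-1} + q_{k-2} (p₋₁ = 1, q₋₁ = 0):
  k = 0: a₀ = 2; p₀/q₀ = 2/1; p₀² − 6·q₀² = 4 − 6 = -2.
  k = 1: m = 2, d = 2, a = ⌊(2 + 2)/2⌋ = 2; p/q = (2·2 + 1)/(2·1 + 0) = 5/2; p² − 6·q² = 25 − 24 = 1.
  The first convergent with p² − 6·q² = 1 gives the fundamental solution (x₁, y₁) = (5, 2).
Step 2: Apply the recurrence (x_{n+1}, y_{n+1}) = (x₁x_n + 6y₁y_n, x₁y_n + y₁x_n) repeatedly.
  From (x_1, y_1) = (5, 2): x_2 = 5·5 + 6·2·2 = 49; y_2 = 5·2 + 2·5 = 20.
  From (x_2, y_2) = (49, 20): x_3 = 5·49 + 6·2·20 = 485; y_3 = 5·20 + 2·49 = 198.
  From (x_3, y_3) = (485, 198): x_4 = 5·485 + 6·2·198 = 4801; y_4 = 5·198 + 2·485 = 1960.
Step 3: Verify x_4² - 6·y_4² = 23049601 - 23049600 = 1 (should be 1). ✓

(x_1, y_1) = (5, 2); (x_4, y_4) = (4801, 1960).


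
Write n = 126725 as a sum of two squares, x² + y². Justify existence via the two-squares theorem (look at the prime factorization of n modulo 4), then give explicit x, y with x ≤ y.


Step 1: Factor n = 126725 = 5^2 · 37 · 137.
Step 2: Check the mod-4 condition on each prime factor: 5 ≡ 1 (mod 4), exponent 2; 37 ≡ 1 (mod 4), exponent 1; 137 ≡ 1 (mod 4), exponent 1.
All primes ≡ 3 (mod 4) appear to even exponent (or don't appear), so by the two-squares theorem n IS expressible as a sum of two squares.
Step 3: Build a representation. Group n = k² · m with k = 5 and m = 37 · 137 = 5069 (a product of primes ≡ 1 (mod 4)); a representation of m scales to one of n via (k·x)² + (k·y)² = k²(x² + y²). Each prime p ≡ 1 (mod 4) is itself a sum of two squares; find a² by testing p − a² for a perfect square:
  37: 37 − 1² = 36 = 6² ⇒ 37 = 1² + 6².
  137: 137 − 1² = 136, 137 − 2² = 133, 137 − 3² = 128, 137 − 4² = 121 = 11² ⇒ 137 = 4² + 11².
  Combine using the Brahmagupta–Fibonacci identity (a² + b²)(c² + d²) = (ac − bd)² + (ad + bc)² = (ac + bd)² + (ad − bc)²:
  37 · 137 = 5069: from (1² + 6²)(4² + 11²), take (1·4 − 6·11, 1·11 + 6·4) = (4 − 66, 11 + 24) = (-62, 35); dropping signs (only squares matter) gives (62, 35); check 62² + 35² = 3844 + 1225 = 5069 ✓.
  Scale by k = 5: (5·62, 5·35) = (310, 175).
Step 4: Order so x ≤ y and verify: 175² + 310² = 30625 + 96100 = 126725 = n. ✓

n = 126725 = 175² + 310² (one valid representation with x ≤ y).


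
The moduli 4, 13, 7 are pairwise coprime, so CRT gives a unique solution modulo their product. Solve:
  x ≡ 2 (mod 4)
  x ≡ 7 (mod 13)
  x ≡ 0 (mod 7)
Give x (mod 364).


Moduli 4, 13, 7 are pairwise coprime; by CRT there is a unique solution modulo M = 4 · 13 · 7 = 364.
Solve pairwise, accumulating the modulus:
  Start with x ≡ 2 (mod 4).
  Combine with x ≡ 7 (mod 13): since gcd(4, 13) = 1, we get a unique residue mod 52.
    Write x = 2 + 4·t and substitute into x ≡ 7 (mod 13): 4·t ≡ 7 − 2 = 5 (mod 13).
    The inverse of 4 mod 13 is 10 (since 4·10 = 40 = 3·13 + 1), so t ≡ 10·5 = 50 ≡ 11 (mod 13).
    Then x = 2 + 4·11 = 46, valid modulo lcm(4, 13) = 52: x ≡ 46 (mod 52).
  Combine with x ≡ 0 (mod 7): since gcd(52, 7) = 1, we get a unique residue mod 364.
    Write x = 46 + 52·t and substitute into x ≡ 0 (mod 7): 52·t ≡ 0 − 46 = -46 (mod 7).
    Reduce coefficients mod 7: 3·t ≡ 3 (mod 7).
    The inverse of 3 mod 7 is 5 (since 3·5 = 15 = 2·7 + 1), so t ≡ 5·3 = 15 ≡ 1 (mod 7).
    Then x = 46 + 52·1 = 98, valid modulo lcm(52, 7) = 364: x ≡ 98 (mod 364).
Verify: 98 mod 4 = 2 ✓, 98 mod 13 = 7 ✓, 98 mod 7 = 0 ✓.

x ≡ 98 (mod 364).


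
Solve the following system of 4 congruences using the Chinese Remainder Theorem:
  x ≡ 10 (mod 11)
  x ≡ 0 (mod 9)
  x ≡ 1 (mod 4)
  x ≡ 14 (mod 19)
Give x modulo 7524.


Product of moduli M = 11 · 9 · 4 · 19 = 7524.
Merge one congruence at a time:
  Start: x ≡ 10 (mod 11).
  Combine with x ≡ 0 (mod 9); new modulus lcm = 99.
    Write x = 10 + 11·t and substitute into x ≡ 0 (mod 9): 11·t ≡ 0 − 10 = -10 (mod 9).
    Reduce coefficients mod 9: 2·t ≡ 8 (mod 9).
    The inverse of 2 mod 9 is 5 (since 2·5 = 10 = 1·9 + 1), so t ≡ 5·8 = 40 ≡ 4 (mod 9).
    Then x = 10 + 11·4 = 54, valid modulo lcm(11, 9) = 99: x ≡ 54 (mod 99).
  Combine with x ≡ 1 (mod 4); new modulus lcm = 396.
    Write x = 54 + 99·t and substitute into x ≡ 1 (mod 4): 99·t ≡ 1 − 54 = -53 (mod 4).
    Reduce coefficients mod 4: 3·t ≡ 3 (mod 4).
    The inverse of 3 mod 4 is 3 (since 3·3 = 9 = 2·4 + 1), so t ≡ 3·3 = 9 ≡ 1 (mod 4).
    Then x = 54 + 99·1 = 153, valid modulo lcm(99, 4) = 396: x ≡ 153 (mod 396).
  Combine with x ≡ 14 (mod 19); new modulus lcm = 7524.
    Write x = 153 + 396·t and substitute into x ≡ 14 (mod 19): 396·t ≡ 14 − 153 = -139 (mod 19).
    Reduce coefficients mod 19: 16·t ≡ 13 (mod 19).
    The inverse of 16 mod 19 is 6 (since 16·6 = 96 = 5·19 + 1), so t ≡ 6·13 = 78 ≡ 2 (mod 19).
    Then x = 153 + 396·2 = 945, valid modulo lcm(396, 19) = 7524: x ≡ 945 (mod 7524).
Verify against each original: 945 mod 11 = 10, 945 mod 9 = 0, 945 mod 4 = 1, 945 mod 19 = 14.

x ≡ 945 (mod 7524).


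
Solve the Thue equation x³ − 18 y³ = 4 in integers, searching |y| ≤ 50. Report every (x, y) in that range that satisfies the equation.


The equation is x³ - 18y³ = 4. For fixed y, x³ = 18·y³ + 4, so a solution requires the RHS to be a perfect cube.
Strategy: iterate y from -50 to 50, compute RHS = 18·y³ + 4, and check whether it is a (positive or negative) perfect cube.
Check small values of y:
  y = 0: RHS = 4 is not a perfect cube.
  y = 1: RHS = 22 is not a perfect cube.
  y = -1: RHS = -14 is not a perfect cube.
  y = 2: RHS = 148 is not a perfect cube.
  y = -2: RHS = -140 is not a perfect cube.
  y = 3: RHS = 490 is not a perfect cube.
  y = -3: RHS = -482 is not a perfect cube.
Continuing the search up to |y| = 50 finds no solutions either.
No (x, y) in the scanned range satisfies the equation.

No integer solutions with |y| ≤ 50.


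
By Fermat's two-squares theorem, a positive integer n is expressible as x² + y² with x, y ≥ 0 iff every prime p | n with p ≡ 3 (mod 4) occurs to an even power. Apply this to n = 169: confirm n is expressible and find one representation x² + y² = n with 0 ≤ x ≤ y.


Step 1: Factor n = 169 = 13^2.
Step 2: Check the mod-4 condition on each prime factor: 13 ≡ 1 (mod 4), exponent 2.
All primes ≡ 3 (mod 4) appear to even exponent (or don't appear), so by the two-squares theorem n IS expressible as a sum of two squares.
Step 3: Build a representation. Here n = 13 · 13 is a product of primes ≡ 1 (mod 4). Each prime p ≡ 1 (mod 4) is itself a sum of two squares; find a² by testing p − a² for a perfect square:
  13: 13 − 1² = 12, 13 − 2² = 9 = 3² ⇒ 13 = 2² + 3².
  Combine using the Brahmagupta–Fibonacci identity (a² + b²)(c² + d²) = (ac − bd)² + (ad + bc)² = (ac + bd)² + (ad − bc)²:
  13 · 13 = 169: from (2² + 3²)(2² + 3²), take (2·2 − 3·3, 2·3 + 3·2) = (4 − 9, 6 + 6) = (-5, 12); dropping signs (only squares matter) gives (5, 12); check 5² + 12² = 25 + 144 = 169 ✓.
Step 4: Order so x ≤ y and verify: 5² + 12² = 25 + 144 = 169 = n. ✓

n = 169 = 5² + 12² (one valid representation with x ≤ y).


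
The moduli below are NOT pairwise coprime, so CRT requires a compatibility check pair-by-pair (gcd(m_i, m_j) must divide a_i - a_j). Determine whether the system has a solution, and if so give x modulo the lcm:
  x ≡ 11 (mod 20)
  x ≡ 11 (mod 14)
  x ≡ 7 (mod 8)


Moduli 20, 14, 8 are not pairwise coprime, so CRT works modulo lcm(m_i) when all pairwise compatibility conditions hold.
Pairwise compatibility: gcd(m_i, m_j) must divide a_i - a_j for every pair.
Merge one congruence at a time:
  Start: x ≡ 11 (mod 20).
  Combine with x ≡ 11 (mod 14): gcd(20, 14) = 2; 11 - 11 = 0, which IS divisible by 2, so compatible.
    Write x = 11 + 20·t and substitute into x ≡ 11 (mod 14): 20·t ≡ 11 − 11 = 0 (mod 14).
    Divide the congruence (and modulus) by g = 2: 10·t ≡ 0 (mod 7).
    Reduce coefficients mod 7: 3·t ≡ 0 (mod 7).
    The inverse of 3 mod 7 is 5 (since 3·5 = 15 = 2·7 + 1), so t ≡ 5·0 = 0 ≡ 0 (mod 7).
    Then x = 11 + 20·0 = 11, valid modulo lcm(20, 14) = 140: x ≡ 11 (mod 140).
  Combine with x ≡ 7 (mod 8): gcd(140, 8) = 4; 7 - 11 = -4, which IS divisible by 4, so compatible.
    Write x = 11 + 140·t and substitute into x ≡ 7 (mod 8): 140·t ≡ 7 − 11 = -4 (mod 8).
    Divide the congruence (and modulus) by g = 4: 35·t ≡ -1 (mod 2).
    Reduce coefficients mod 2: 1·t ≡ 1 (mod 2).
    So t ≡ 1 (mod 2).
    Then x = 11 + 140·1 = 151, valid modulo lcm(140, 8) = 280: x ≡ 151 (mod 280).
Verify: 151 mod 20 = 11, 151 mod 14 = 11, 151 mod 8 = 7.

x ≡ 151 (mod 280).


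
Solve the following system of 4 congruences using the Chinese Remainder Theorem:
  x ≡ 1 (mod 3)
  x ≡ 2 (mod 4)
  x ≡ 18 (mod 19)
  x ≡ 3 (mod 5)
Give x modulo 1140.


Product of moduli M = 3 · 4 · 19 · 5 = 1140.
Merge one congruence at a time:
  Start: x ≡ 1 (mod 3).
  Combine with x ≡ 2 (mod 4); new modulus lcm = 12.
    Write x = 1 + 3·t and substitute into x ≡ 2 (mod 4): 3·t ≡ 2 − 1 = 1 (mod 4).
    The inverse of 3 mod 4 is 3 (since 3·3 = 9 = 2·4 + 1), so t ≡ 3·1 = 3 ≡ 3 (mod 4).
    Then x = 1 + 3·3 = 10, valid modulo lcm(3, 4) = 12: x ≡ 10 (mod 12).
  Combine with x ≡ 18 (mod 19); new modulus lcm = 228.
    Write x = 10 + 12·t and substitute into x ≡ 18 (mod 19): 12·t ≡ 18 − 10 = 8 (mod 19).
    The inverse of 12 mod 19 is 8 (since 12·8 = 96 = 5·19 + 1), so t ≡ 8·8 = 64 ≡ 7 (mod 19).
    Then x = 10 + 12·7 = 94, valid modulo lcm(12, 19) = 228: x ≡ 94 (mod 228).
  Combine with x ≡ 3 (mod 5); new modulus lcm = 1140.
    Write x = 94 + 228·t and substitute into x ≡ 3 (mod 5): 228·t ≡ 3 − 94 = -91 (mod 5).
    Reduce coefficients mod 5: 3·t ≡ 4 (mod 5).
    The inverse of 3 mod 5 is 2 (since 3·2 = 6 = 1·5 + 1), so t ≡ 2·4 = 8 ≡ 3 (mod 5).
    Then x = 94 + 228·3 = 778, valid modulo lcm(228, 5) = 1140: x ≡ 778 (mod 1140).
Verify against each original: 778 mod 3 = 1, 778 mod 4 = 2, 778 mod 19 = 18, 778 mod 5 = 3.

x ≡ 778 (mod 1140).


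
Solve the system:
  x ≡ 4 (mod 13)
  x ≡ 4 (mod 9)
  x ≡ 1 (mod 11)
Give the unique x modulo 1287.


Moduli 13, 9, 11 are pairwise coprime; by CRT there is a unique solution modulo M = 13 · 9 · 11 = 1287.
Solve pairwise, accumulating the modulus:
  Start with x ≡ 4 (mod 13).
  Combine with x ≡ 4 (mod 9): since gcd(13, 9) = 1, we get a unique residue mod 117.
    Write x = 4 + 13·t and substitute into x ≡ 4 (mod 9): 13·t ≡ 4 − 4 = 0 (mod 9).
    Reduce coefficients mod 9: 4·t ≡ 0 (mod 9).
    The inverse of 4 mod 9 is 7 (since 4·7 = 28 = 3·9 + 1), so t ≡ 7·0 = 0 ≡ 0 (mod 9).
    Then x = 4 + 13·0 = 4, valid modulo lcm(13, 9) = 117: x ≡ 4 (mod 117).
  Combine with x ≡ 1 (mod 11): since gcd(117, 11) = 1, we get a unique residue mod 1287.
    Write x = 4 + 117·t and substitute into x ≡ 1 (mod 11): 117·t ≡ 1 − 4 = -3 (mod 11).
    Reduce coefficients mod 11: 7·t ≡ 8 (mod 11).
    The inverse of 7 mod 11 is 8 (since 7·8 = 56 = 5·11 + 1), so t ≡ 8·8 = 64 ≡ 9 (mod 11).
    Then x = 4 + 117·9 = 1057, valid modulo lcm(117, 11) = 1287: x ≡ 1057 (mod 1287).
Verify: 1057 mod 13 = 4 ✓, 1057 mod 9 = 4 ✓, 1057 mod 11 = 1 ✓.

x ≡ 1057 (mod 1287).


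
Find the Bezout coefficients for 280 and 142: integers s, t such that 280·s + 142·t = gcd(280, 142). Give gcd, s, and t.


Euclidean algorithm on (280, 142) — divide until remainder is 0:
  280 = 1 · 142 + 138
  142 = 1 · 138 + 4
  138 = 34 · 4 + 2
  4 = 2 · 2 + 0
gcd(280, 142) = 2.
Track Bezout coefficients alongside the remainders: start with r₀ = 280 = a·1 + b·0 (s = 1, t = 0) and r₁ = 142 = a·0 + b·1 (s = 0, t = 1); each new remainder r_{k+1} = r_{k-1} − q_k·r_k inherits s_{k+1} = s_{k-1} − q_k·s_k, t_{k+1} = t_{k-1} − q_k·t_k, so r_k = a·s_k + b·t_k at every step:
  q = 1: r = 138, s = 1 − 1·0 = 1, t = 0 − 1·1 = -1  (check: 280·1 + 142·(-1) = 138)
  q = 1: r = 4, s = 0 − 1·1 = -1, t = 1 − 1·(-1) = 2  (check: 280·(-1) + 142·2 = 4)
  q = 34: r = 2, s = 1 − 34·(-1) = 35, t = -1 − 34·2 = -69  (check: 280·35 + 142·(-69) = 2)
The row with r = 2 (the gcd) gives the Bezout coefficients s = 35, t = -69.
Result: 280 · (35) + 142 · (-69) = 2.

gcd(280, 142) = 2; s = 35, t = -69 (check: 280·35 + 142·(-69) = 2).


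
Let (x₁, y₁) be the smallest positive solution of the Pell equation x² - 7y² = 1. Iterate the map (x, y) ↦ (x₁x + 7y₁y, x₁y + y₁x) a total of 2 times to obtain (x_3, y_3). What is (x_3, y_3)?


Step 1: Find the fundamental solution (x₁, y₁) of x² - 7y² = 1.
  Expand √7 as a continued fraction. a₀ = ⌊√7⌋ = 2; iterate m_{k+1} = d_k·a_k − m_k, d_{k+1} = (7 − m_{k+1}²)/d_k, a_{k+1} = ⌊(a₀ + m_{k+1})/d_{k+1}⌋ (starting m₀ = 0, d₀ = 1), with convergents p_k = a_k·p_{k-1} + p_{k-2}, q_k = a_k·q_{k-1} + q_{k-2} (p₋₁ = 1, q₋₁ = 0):
  k = 0: a₀ = 2; p₀/q₀ = 2/1; p₀² − 7·q₀² = 4 − 7 = -3.
  k = 1: m = 2, d = 3, a = ⌊(2 + 2)/3⌋ = 1; p/q = (1·2 + 1)/(1·1 + 0) = 3/1; p² − 7·q² = 9 − 7 = 2.
  k = 2: m = 1, d = 2, a = ⌊(2 + 1)/2⌋ = 1; p/q = (1·3 + 2)/(1·1 + 1) = 5/2; p² − 7·q² = 25 − 28 = -3.
  k = 3: m = 1, d = 3, a = ⌊(2 + 1)/3⌋ = 1; p/q = (1·5 + 3)/(1·2 + 1) = 8/3; p² − 7·q² = 64 − 63 = 1.
  The first convergent with p² − 7·q² = 1 gives the fundamental solution (x₁, y₁) = (8, 3).
Step 2: Apply the recurrence (x_{n+1}, y_{n+1}) = (x₁x_n + 7y₁y_n, x₁y_n + y₁x_n) repeatedly.
  From (x_1, y_1) = (8, 3): x_2 = 8·8 + 7·3·3 = 127; y_2 = 8·3 + 3·8 = 48.
  From (x_2, y_2) = (127, 48): x_3 = 8·127 + 7·3·48 = 2024; y_3 = 8·48 + 3·127 = 765.
Step 3: Verify x_3² - 7·y_3² = 4096576 - 4096575 = 1 (should be 1). ✓

(x_1, y_1) = (8, 3); (x_3, y_3) = (2024, 765).


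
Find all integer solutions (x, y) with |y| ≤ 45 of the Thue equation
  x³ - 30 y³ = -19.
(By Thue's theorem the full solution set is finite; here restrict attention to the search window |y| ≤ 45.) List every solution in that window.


The equation is x³ - 30y³ = -19. For fixed y, x³ = 30·y³ − 19, so a solution requires the RHS to be a perfect cube.
Strategy: iterate y from -45 to 45, compute RHS = 30·y³ − 19, and check whether it is a (positive or negative) perfect cube.
Check small values of y:
  y = 0: RHS = -19 is not a perfect cube.
  y = 1: RHS = 11 is not a perfect cube.
  y = -1: RHS = -49 is not a perfect cube.
  y = 2: RHS = 221 is not a perfect cube.
  y = -2: RHS = -259 is not a perfect cube.
  y = 3: RHS = 791 is not a perfect cube.
  y = -3: RHS = -829 is not a perfect cube.
Continuing the search up to |y| = 45 finds no solutions either.
No (x, y) in the scanned range satisfies the equation.

No integer solutions with |y| ≤ 45.


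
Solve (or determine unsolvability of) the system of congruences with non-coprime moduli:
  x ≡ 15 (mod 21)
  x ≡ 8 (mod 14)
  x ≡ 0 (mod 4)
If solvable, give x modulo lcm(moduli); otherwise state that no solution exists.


Moduli 21, 14, 4 are not pairwise coprime, so CRT works modulo lcm(m_i) when all pairwise compatibility conditions hold.
Pairwise compatibility: gcd(m_i, m_j) must divide a_i - a_j for every pair.
Merge one congruence at a time:
  Start: x ≡ 15 (mod 21).
  Combine with x ≡ 8 (mod 14): gcd(21, 14) = 7; 8 - 15 = -7, which IS divisible by 7, so compatible.
    Write x = 15 + 21·t and substitute into x ≡ 8 (mod 14): 21·t ≡ 8 − 15 = -7 (mod 14).
    Divide the congruence (and modulus) by g = 7: 3·t ≡ -1 (mod 2).
    Reduce coefficients mod 2: 1·t ≡ 1 (mod 2).
    So t ≡ 1 (mod 2).
    Then x = 15 + 21·1 = 36, valid modulo lcm(21, 14) = 42: x ≡ 36 (mod 42).
  Combine with x ≡ 0 (mod 4): gcd(42, 4) = 2; 0 - 36 = -36, which IS divisible by 2, so compatible.
    Write x = 36 + 42·t and substitute into x ≡ 0 (mod 4): 42·t ≡ 0 − 36 = -36 (mod 4).
    Divide the congruence (and modulus) by g = 2: 21·t ≡ -18 (mod 2).
    Reduce coefficients mod 2: 1·t ≡ 0 (mod 2).
    So t ≡ 0 (mod 2).
    Then x = 36 + 42·0 = 36, valid modulo lcm(42, 4) = 84: x ≡ 36 (mod 84).
Verify: 36 mod 21 = 15, 36 mod 14 = 8, 36 mod 4 = 0.

x ≡ 36 (mod 84).


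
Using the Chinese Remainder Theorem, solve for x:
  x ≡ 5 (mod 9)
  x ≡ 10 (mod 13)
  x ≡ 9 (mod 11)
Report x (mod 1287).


Moduli 9, 13, 11 are pairwise coprime; by CRT there is a unique solution modulo M = 9 · 13 · 11 = 1287.
Solve pairwise, accumulating the modulus:
  Start with x ≡ 5 (mod 9).
  Combine with x ≡ 10 (mod 13): since gcd(9, 13) = 1, we get a unique residue mod 117.
    Write x = 5 + 9·t and substitute into x ≡ 10 (mod 13): 9·t ≡ 10 − 5 = 5 (mod 13).
    The inverse of 9 mod 13 is 3 (since 9·3 = 27 = 2·13 + 1), so t ≡ 3·5 = 15 ≡ 2 (mod 13).
    Then x = 5 + 9·2 = 23, valid modulo lcm(9, 13) = 117: x ≡ 23 (mod 117).
  Combine with x ≡ 9 (mod 11): since gcd(117, 11) = 1, we get a unique residue mod 1287.
    Write x = 23 + 117·t and substitute into x ≡ 9 (mod 11): 117·t ≡ 9 − 23 = -14 (mod 11).
    Reduce coefficients mod 11: 7·t ≡ 8 (mod 11).
    The inverse of 7 mod 11 is 8 (since 7·8 = 56 = 5·11 + 1), so t ≡ 8·8 = 64 ≡ 9 (mod 11).
    Then x = 23 + 117·9 = 1076, valid modulo lcm(117, 11) = 1287: x ≡ 1076 (mod 1287).
Verify: 1076 mod 9 = 5 ✓, 1076 mod 13 = 10 ✓, 1076 mod 11 = 9 ✓.

x ≡ 1076 (mod 1287).
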